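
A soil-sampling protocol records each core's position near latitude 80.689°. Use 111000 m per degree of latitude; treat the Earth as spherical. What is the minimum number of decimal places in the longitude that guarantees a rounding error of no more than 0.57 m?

At 80.689° one degree of longitude covers 111000 × cos 80.689° ≈ 111000 × 0.1618 ≈ 17959.1 m.
Rounding to N decimal places gives at most 0.5 × 10⁻ᴺ degrees of error, i.e. 0.5 × 10⁻ᴺ × 17959.1 m.
Need 0.5 × 17959.1 × 10⁻ᴺ ≤ 0.57 → 10⁻ᴺ ≤ 6.348e-05, so N ≥ 4.20.
N = 4 would give 0.898 m (too coarse); N = 5 gives 0.0898 m ≤ 0.57 m.

5 decimal places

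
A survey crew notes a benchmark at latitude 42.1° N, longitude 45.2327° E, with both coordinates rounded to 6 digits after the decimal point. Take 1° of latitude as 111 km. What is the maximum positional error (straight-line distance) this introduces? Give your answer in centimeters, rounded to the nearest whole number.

7 centimeters

Rounding to 6 decimal places leaves each coordinate within ±5e-07° of the true value.
North–south component: 5e-07° × 111000 = 0.0555 m.
Longitude error → 5e-07 × 111000 × cos 42.1° = 5e-07 × 111000 × 0.7420 ≈ 0.0411797 m.
Worst case both components are at the extreme and orthogonal: √(0.0555² + 0.0411797²) ≈ 0.0691087 m.
That is 0.0691087 m = 6.9109 cm.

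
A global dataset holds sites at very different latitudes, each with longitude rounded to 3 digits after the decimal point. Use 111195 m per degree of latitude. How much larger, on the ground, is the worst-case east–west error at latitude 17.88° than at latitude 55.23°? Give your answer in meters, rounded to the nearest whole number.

Rounding to 3 decimal places leaves the longitude within ±0.0005° of the true value.
Error at 17.88° = 0.0005° × 111195 × cos 17.88° ≈ 55.598 × 0.9517 = 52.912 m.
At 55.23°: 0.0005° × 111195 × cos 55.23° = 0.0005 × 111195 × 0.5703 ≈ 31.706 m.
Difference: 52.912 − 31.706 = 21.206 m.

21 meters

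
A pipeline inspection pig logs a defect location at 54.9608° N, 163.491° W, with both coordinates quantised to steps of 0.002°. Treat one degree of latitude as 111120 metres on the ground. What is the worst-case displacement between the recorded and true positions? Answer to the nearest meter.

128 meters

With a 0.002° grid the true value lies within half a step, ±0.002°/2 = ±0.001°, of the stored one.
North–south component: 0.001° × 111120 = 111.12 m.
Longitude error → 0.001 × 111120 × cos 54.9608° = 0.001 × 111120 × 0.5741 ≈ 63.7981 m.
Combining orthogonally: (111.12² + 63.7981²)^½ ≈ 128.132 m.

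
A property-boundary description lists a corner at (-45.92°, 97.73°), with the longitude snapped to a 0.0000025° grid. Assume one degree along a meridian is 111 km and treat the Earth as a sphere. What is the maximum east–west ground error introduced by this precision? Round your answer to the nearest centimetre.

With a 0.0000025° grid the true value lies within half a step, ±0.0000025°/2 = ±1.25e-06°, of the stored one.
Parallels shrink by cos φ, so at 45.92° a degree of longitude is 111000 × 0.6957 ≈ 77218.5 m.
So at most 1.25e-06° × 77218.5 ≈ 0.0965231 m east–west.
That is 0.0965231 m = 9.6523 cm.

10 centimetres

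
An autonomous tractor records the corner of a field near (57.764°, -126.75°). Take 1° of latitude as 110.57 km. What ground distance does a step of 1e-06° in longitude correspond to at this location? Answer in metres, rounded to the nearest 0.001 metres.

0.059 metres

1e-06° of longitude at 57.764° is 1e-06 × 110570 × cos 57.764° ≈ 1e-06 × 58978.9 = 0.0589789 m.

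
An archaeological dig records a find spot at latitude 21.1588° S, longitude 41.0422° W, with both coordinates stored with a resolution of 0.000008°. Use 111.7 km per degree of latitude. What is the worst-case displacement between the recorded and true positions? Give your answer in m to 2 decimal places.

With a 0.000008° grid the true value lies within half a step, ±0.000008°/2 = ±4e-06°, of the stored one.
North–south component: 4e-06° × 111700 = 0.4468 m.
E–W at 21.1588°: 4e-06° × 111700 × cos 21.1588° = 4e-06 × 111700 × 0.9326 ≈ 0.416678 m.
Combining orthogonally: (0.4468² + 0.416678²)^½ ≈ 0.610943 m.

0.61 m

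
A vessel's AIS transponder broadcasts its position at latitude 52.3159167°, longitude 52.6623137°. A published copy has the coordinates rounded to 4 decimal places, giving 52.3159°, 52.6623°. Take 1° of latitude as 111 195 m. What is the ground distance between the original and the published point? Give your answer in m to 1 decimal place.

2.1 m

The latitude changed by +0.0000167° and the longitude by +0.0000137°.
North–south shift: 0.0000167 × 111195 = 1.85696 m.
E–W at 52.3159°: 0.0000137° × 111195 × cos 52.3159° = 0.0000137 × 111195 × 0.6113 ≈ 0.931248 m.
Combined displacement = (1.85696² + 0.931248²)^½ ≈ 2.07738 m.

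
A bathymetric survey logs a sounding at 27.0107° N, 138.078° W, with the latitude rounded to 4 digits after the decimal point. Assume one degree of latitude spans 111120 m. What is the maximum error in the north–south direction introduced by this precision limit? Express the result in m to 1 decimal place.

5.6 m

Rounding to 4 decimal places leaves the latitude within ±5e-05° of the true value.
Along the meridian that is 5e-05° × 111120 m/° = 5.556 m.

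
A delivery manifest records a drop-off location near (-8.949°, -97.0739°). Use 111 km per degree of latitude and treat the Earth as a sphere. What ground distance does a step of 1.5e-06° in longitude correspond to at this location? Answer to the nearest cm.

16 cm

One degree of longitude here spans 111000 × cos 8.949° = 111000 × 0.9878 ≈ 109649 m; 1.5e-06° of that is 0.164473 m.
That is 0.164473 m = 16.447 cm.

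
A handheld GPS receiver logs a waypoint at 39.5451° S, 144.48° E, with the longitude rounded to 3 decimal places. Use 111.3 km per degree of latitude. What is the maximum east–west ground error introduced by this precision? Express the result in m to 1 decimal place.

Rounding to 3 decimal places leaves the longitude within ±0.0005° of the true value.
At latitude 39.5451° a degree of longitude spans 111300 m × cos 39.5451° = 111300 × 0.7711 ≈ 85826.1 m.
East–west error: 0.0005° × 85826.1 m/° ≈ 42.913 m.

42.9 m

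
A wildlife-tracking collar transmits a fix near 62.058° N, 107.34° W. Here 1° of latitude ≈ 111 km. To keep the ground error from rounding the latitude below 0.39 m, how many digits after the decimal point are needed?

One degree of latitude covers 111000 m.
Rounding to N decimal places gives at most 0.5 × 10⁻ᴺ degrees of error, i.e. 0.5 × 10⁻ᴺ × 111000 m.
Setting 55500 × 10⁻ᴺ ≤ 0.39 gives 10ᴺ ≥ 1.423e+05, i.e. N ≥ 5.15.
So 6 decimal places suffice (0.0555 m); 5 would allow up to 0.555 m.

6 decimal places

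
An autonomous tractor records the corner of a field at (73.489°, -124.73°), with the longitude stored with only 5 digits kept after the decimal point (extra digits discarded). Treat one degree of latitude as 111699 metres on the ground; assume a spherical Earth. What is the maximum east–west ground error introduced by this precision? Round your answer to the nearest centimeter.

32 centimeters

Truncating at 5 decimal places can drop up to a full unit in the last place, so the longitude may be off by as much as 1e-05°.
At latitude 73.489° a degree of longitude spans 111699 m × cos 73.489° = 111699 × 0.2842 ≈ 31744.8 m.
Maximum E–W displacement: 1e-05 × 31744.8 = 0.317448 m.
That is 0.317448 m = 31.745 cm.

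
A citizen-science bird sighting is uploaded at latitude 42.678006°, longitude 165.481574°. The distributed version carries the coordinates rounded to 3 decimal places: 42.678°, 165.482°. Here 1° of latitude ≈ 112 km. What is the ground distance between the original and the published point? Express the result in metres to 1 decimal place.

35.1 metres

The latitude changed by +0.000006° and the longitude by -0.000426°.
North–south shift: 0.000006 × 112000 = 0.672 m.
East–west at this latitude: -0.000426° × 112000 × cos 42.678° ≈ -0.000426 × 82339.6 = -35.0767 m.
Distance: √(0.672² + 35.0767²) ≈ 35.0831 m.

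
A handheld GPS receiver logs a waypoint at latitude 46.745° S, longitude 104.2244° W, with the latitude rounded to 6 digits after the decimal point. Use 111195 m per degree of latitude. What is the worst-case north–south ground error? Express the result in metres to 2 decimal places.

Rounding to 6 decimal places leaves the latitude within ±5e-07° of the true value.
North–south distance: 5e-07° × 111195 m/° = 0.0555975 m.

0.06 metres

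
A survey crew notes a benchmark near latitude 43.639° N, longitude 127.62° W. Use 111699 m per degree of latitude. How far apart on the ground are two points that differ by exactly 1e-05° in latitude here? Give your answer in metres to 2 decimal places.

Along a meridian 1e-05° is 1e-05 × 111699 = 1.11699 m.

1.12 metres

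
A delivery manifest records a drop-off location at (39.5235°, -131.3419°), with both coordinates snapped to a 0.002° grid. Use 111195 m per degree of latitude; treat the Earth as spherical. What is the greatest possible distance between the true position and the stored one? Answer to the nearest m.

140 m

With a 0.002° grid the true value lies within half a step, ±0.002°/2 = ±0.001°, of the stored one.
North–south component: 0.001° × 111195 = 111.195 m.
E–W at 39.5235°: 0.001° × 111195 × cos 39.5235° = 0.001 × 111195 × 0.7714 ≈ 85.7718 m.
Worst case both components are at the extreme and orthogonal: √(111.195² + 85.7718²) ≈ 140.432 m.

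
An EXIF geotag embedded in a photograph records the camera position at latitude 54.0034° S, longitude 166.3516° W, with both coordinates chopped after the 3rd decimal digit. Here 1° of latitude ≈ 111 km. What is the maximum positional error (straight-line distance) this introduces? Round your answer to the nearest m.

129 m

Truncating at 3 decimal places can drop up to a full unit in the last place, so each coordinate may be off by as much as 0.001°.
N–S: 0.001° × 111000 m/° = 111 m.
E–W at 54.0034°: 0.001° × 111000 × cos 54.0034° = 0.001 × 111000 × 0.5877 ≈ 65.2388 m.
The two errors are perpendicular, so the maximum displacement is √(111² + 65.2388²) ≈ 128.752 m.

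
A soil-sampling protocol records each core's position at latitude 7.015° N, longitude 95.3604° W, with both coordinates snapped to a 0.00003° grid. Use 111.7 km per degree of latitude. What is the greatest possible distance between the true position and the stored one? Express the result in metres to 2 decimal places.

With a 0.00003° grid the true value lies within half a step, ±0.00003°/2 = ±1.5e-05°, of the stored one.
N–S: 1.5e-05° × 111700 m/° = 1.6755 m.
East–west component at 7.015°: 1.5e-05° × 111700 × cos 7.015° ≈ 1.5e-05 × 110864 ≈ 1.66296 m.
Combining orthogonally: (1.6755² + 1.66296²)^½ ≈ 2.36066 m.

2.36 metres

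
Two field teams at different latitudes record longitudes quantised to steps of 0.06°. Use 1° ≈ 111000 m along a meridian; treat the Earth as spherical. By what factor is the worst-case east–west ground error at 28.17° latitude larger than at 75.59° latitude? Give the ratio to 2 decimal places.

With a 0.06° grid the true value lies within half a step, ±0.06°/2 = ±0.03°, of the stored one.
At 28.17°: 0.03° × 111000 × cos 28.17° = 0.03 × 111000 × 0.8816 ≈ 2935.6 m.
At 75.59°: 0.03° × 111000 × cos 75.59° = 0.03 × 111000 × 0.2489 ≈ 828.7 m.
Ratio: 2935.6 / 828.7 = cos 28.17° / cos 75.59° ≈ 3.5424.

3.54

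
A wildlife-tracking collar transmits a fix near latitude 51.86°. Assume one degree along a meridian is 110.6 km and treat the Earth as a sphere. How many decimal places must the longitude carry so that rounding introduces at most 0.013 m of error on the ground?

7

At 51.86° one degree of longitude covers 110600 × cos 51.86° ≈ 110600 × 0.6176 ≈ 68304.9 m.
N decimal places → at most half a unit in the last place, 0.5 × 10⁻ᴺ° = 68304.9/2 × 10⁻ᴺ m.
Need 0.5 × 68304.9 × 10⁻ᴺ ≤ 0.013 → 10⁻ᴺ ≤ 3.806e-07, so N ≥ 6.42.
So 7 decimal places suffice (0.00342 m); 6 would allow up to 0.0342 m.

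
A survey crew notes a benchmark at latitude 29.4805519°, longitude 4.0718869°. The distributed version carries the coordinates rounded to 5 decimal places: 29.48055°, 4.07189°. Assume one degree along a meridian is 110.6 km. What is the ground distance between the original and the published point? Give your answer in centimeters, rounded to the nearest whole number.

Δlat = 29.4805519 − 29.48055 = +0.0000019°; Δlon = 4.0718869 − 4.07189 = -0.0000031°.
North–south shift: 0.0000019 × 110600 = 0.21014 m.
E–W at 29.4806°: -0.0000031° × 110600 × cos 29.4806° = -0.0000031 × 110600 × 0.8705 ≈ -0.298467 m.
Distance: √(0.21014² + 0.298467²) ≈ 0.365023 m.
That is 0.365023 m = 36.502 cm.

37 centimeters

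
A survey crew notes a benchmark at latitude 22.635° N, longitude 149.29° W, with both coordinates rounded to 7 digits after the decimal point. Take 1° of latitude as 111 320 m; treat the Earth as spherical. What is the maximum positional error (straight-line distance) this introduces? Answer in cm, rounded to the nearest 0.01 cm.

0.76 cm

Rounding to 7 decimal places leaves each coordinate within ±5e-08° of the true value.
Latitude error → 5e-08 × 111320 = 0.005566 m along the meridian.
Longitude error → 5e-08 × 111320 × cos 22.635° = 5e-08 × 111320 × 0.9230 ≈ 0.00513728 m.
Combining orthogonally: (0.005566² + 0.00513728²)^½ ≈ 0.00757443 m.
That is 0.00757443 m = 0.75744 cm.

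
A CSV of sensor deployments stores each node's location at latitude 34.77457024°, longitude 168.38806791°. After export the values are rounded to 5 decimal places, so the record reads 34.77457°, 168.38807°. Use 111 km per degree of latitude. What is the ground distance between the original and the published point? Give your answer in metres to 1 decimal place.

0.2 metres

Δlat = 34.77457024 − 34.77457 = +0.00000024°; Δlon = 168.38806791 − 168.38807 = -0.00000209°.
North–south shift: 0.00000024 × 111000 = 0.02664 m.
East–west at this latitude: -0.00000209° × 111000 × cos 34.7746° ≈ -0.00000209 × 91175.7 = -0.190557 m.
Hypotenuse of the two orthogonal shifts: √(0.02664² + 0.190557²) = 0.19241 m.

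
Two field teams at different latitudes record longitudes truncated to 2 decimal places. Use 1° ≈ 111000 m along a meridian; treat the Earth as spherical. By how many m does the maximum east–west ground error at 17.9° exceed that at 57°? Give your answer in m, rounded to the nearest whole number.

452 m

Truncating at 2 decimal places can drop up to a full unit in the last place, so the longitude may be off by as much as 0.01°.
At 17.9°: 0.01° × 111000 × cos 17.9° = 0.01 × 111000 × 0.9516 ≈ 1056.3 m.
At 57°: 0.01° × 111000 × cos 57° = 0.01 × 111000 × 0.5446 ≈ 604.55 m.
Difference: 1056.3 − 604.55 = 451.72 m.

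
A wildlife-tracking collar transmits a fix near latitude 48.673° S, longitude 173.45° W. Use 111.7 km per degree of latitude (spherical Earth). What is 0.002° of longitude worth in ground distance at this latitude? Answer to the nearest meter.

148 meters

At 48.673° a degree of longitude is 111700 × cos 48.673° ≈ 73761.7 m, so 0.002° corresponds to 147.523 m.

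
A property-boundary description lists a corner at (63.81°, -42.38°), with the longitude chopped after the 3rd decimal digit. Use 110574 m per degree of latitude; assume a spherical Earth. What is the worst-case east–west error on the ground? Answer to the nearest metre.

Truncating at 3 decimal places can drop up to a full unit in the last place, so the longitude may be off by as much as 0.001°.
One degree of longitude at 63.81° is 110574 × cos 63.81° ≈ 110574 × 0.4413 = 48801.8 m.
East–west error: 0.001° × 48801.8 m/° ≈ 48.8018 m.

49 metres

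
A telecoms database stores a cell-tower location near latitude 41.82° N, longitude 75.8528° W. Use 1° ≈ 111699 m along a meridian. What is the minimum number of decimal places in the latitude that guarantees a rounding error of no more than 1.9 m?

One degree of latitude covers 111699 m.
N decimal places → at most half a unit in the last place, 0.5 × 10⁻ᴺ° = 111699/2 × 10⁻ᴺ m.
Setting 55849.5 × 10⁻ᴺ ≤ 1.9 gives 10ᴺ ≥ 2.939e+04, i.e. N ≥ 4.47.
So 5 decimal places suffice (0.558 m); 4 would allow up to 5.58 m.

5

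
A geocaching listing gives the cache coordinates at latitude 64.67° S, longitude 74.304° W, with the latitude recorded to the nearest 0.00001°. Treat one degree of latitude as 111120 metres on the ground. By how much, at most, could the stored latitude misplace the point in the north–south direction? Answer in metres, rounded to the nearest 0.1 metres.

0.6 metres

Rounding to 5 decimal places leaves the latitude within ±5e-06° of the true value.
So the N–S error is at most 5e-06 × 111120 = 0.5556 m.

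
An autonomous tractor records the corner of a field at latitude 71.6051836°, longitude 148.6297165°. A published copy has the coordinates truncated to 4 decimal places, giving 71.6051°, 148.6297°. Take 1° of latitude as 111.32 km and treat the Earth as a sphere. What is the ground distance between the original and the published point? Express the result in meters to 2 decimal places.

The latitude changed by +0.0000836° and the longitude by +0.0000165°.
North–south shift: 0.0000836 × 111320 = 9.30635 m.
E–W at 71.6051°: 0.0000165° × 111320 × cos 71.6051° = 0.0000165 × 111320 × 0.3156 ≈ 0.579623 m.
Distance: √(9.30635² + 0.579623²) ≈ 9.32438 m.

9.32 meters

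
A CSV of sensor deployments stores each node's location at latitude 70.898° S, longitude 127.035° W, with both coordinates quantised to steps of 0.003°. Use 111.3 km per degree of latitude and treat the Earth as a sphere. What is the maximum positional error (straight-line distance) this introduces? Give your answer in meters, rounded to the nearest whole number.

176 meters

With a 0.003° grid the true value lies within half a step, ±0.003°/2 = ±0.0015°, of the stored one.
Latitude error → 0.0015 × 111300 = 166.95 m along the meridian.
East–west component at 70.898°: 0.0015° × 111300 × cos 70.898° ≈ 0.0015 × 36423 ≈ 54.6345 m.
Combining orthogonally: (166.95² + 54.6345²)^½ ≈ 175.662 m.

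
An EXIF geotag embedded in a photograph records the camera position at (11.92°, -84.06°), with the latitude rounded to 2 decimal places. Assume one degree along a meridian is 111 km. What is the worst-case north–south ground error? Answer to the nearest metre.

Rounding to 2 decimal places leaves the latitude within ±0.005° of the true value.
Along the meridian that is 0.005° × 111000 m/° = 555 m.

555 metres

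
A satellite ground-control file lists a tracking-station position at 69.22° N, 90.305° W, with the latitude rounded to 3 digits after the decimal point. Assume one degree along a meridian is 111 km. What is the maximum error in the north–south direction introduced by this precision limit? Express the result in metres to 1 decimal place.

Rounding to 3 decimal places leaves the latitude within ±0.0005° of the true value.
Along the meridian that is 0.0005° × 111000 m/° = 55.5 m.

55.5 metres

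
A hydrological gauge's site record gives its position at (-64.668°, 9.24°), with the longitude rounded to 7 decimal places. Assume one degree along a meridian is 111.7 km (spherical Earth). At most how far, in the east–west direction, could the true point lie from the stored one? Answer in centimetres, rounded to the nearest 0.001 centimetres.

0.239 centimetres

Rounding to 7 decimal places leaves the longitude within ±5e-08° of the true value.
One degree of longitude at 64.668° is 111700 × cos 64.668° ≈ 111700 × 0.4279 = 47792.3 m.
East–west error: 5e-08° × 47792.3 m/° ≈ 0.00238961 m.
That is 0.00238961 m = 0.23896 cm.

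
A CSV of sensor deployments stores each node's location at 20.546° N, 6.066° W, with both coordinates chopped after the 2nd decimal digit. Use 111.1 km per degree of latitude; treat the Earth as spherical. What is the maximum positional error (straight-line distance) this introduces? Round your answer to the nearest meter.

Truncating at 2 decimal places can drop up to a full unit in the last place, so each coordinate may be off by as much as 0.01°.
N–S: 0.01° × 111100 m/° = 1111 m.
E–W at 20.546°: 0.01° × 111100 × cos 20.546° = 0.01 × 111100 × 0.9364 ≈ 1040.33 m.
The two errors are perpendicular, so the maximum displacement is √(1111² + 1040.33²) ≈ 1522.04 m.

1522 meters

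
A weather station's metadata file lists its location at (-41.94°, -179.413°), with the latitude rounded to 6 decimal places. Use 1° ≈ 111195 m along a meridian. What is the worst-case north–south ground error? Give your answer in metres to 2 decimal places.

Rounding to 6 decimal places leaves the latitude within ±5e-07° of the true value.
So the N–S error is at most 5e-07 × 111195 = 0.0555975 m.

0.06 metres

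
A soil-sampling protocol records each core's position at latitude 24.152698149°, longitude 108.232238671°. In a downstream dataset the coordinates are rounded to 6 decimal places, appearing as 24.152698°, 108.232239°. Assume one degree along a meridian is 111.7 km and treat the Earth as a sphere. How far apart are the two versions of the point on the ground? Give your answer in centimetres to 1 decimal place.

Δlat = 24.152698149 − 24.152698 = +0.000000149°; Δlon = 108.232238671 − 108.232239 = -0.000000329°.
North–south shift: 0.000000149 × 111700 = 0.0166433 m.
East–west at this latitude: -0.000000329° × 111700 × cos 24.1527° ≈ -0.000000329 × 101922 = -0.0335322 m.
Combined displacement = (0.0166433² + 0.0335322²)^½ ≈ 0.0374354 m.
That is 0.0374354 m = 3.7435 cm.

3.7 centimetres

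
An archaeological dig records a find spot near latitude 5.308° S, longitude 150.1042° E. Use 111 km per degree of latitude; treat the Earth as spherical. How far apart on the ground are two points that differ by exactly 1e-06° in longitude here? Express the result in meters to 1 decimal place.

0.1 meters

1e-06° of longitude at 5.308° is 1e-06 × 111000 × cos 5.308° ≈ 1e-06 × 110524 = 0.110524 m.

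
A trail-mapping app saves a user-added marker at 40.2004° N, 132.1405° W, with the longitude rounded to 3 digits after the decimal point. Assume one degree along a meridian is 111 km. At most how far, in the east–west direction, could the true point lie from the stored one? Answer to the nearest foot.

Rounding to 3 decimal places leaves the longitude within ±0.0005° of the true value.
Parallels shrink by cos φ, so at 40.2004° a degree of longitude is 111000 × 0.7638 ≈ 84780.9 m.
So at most 0.0005° × 84780.9 ≈ 42.3904 m east–west.
Converting: 42.3904 m × 3.2808 ft/m ≈ 139.08 ft.

139 feet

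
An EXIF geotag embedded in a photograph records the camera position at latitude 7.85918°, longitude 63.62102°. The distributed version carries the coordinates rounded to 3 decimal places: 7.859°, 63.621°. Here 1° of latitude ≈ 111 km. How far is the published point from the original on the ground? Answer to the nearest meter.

The latitude changed by +0.00018° and the longitude by +0.00002°.
North–south shift: 0.00018 × 111000 = 19.98 m.
East–west at this latitude: 0.00002° × 111000 × cos 7.859° ≈ 0.00002 × 109957 = 2.19915 m.
Hypotenuse of the two orthogonal shifts: √(19.98² + 2.19915²) = 20.1007 m.

20 meters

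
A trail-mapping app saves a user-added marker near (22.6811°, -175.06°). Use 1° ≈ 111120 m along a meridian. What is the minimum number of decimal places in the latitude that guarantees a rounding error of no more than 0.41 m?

One degree of latitude covers 111120 m.
N decimal places → at most half a unit in the last place, 0.5 × 10⁻ᴺ° = 111120/2 × 10⁻ᴺ m.
Need 0.5 × 111120 × 10⁻ᴺ ≤ 0.41 → 10⁻ᴺ ≤ 7.379e-06, so N ≥ 5.13.
At 5 places the error can reach 0.556 m, but 6 places keeps it to 0.0556 m.

6 decimal places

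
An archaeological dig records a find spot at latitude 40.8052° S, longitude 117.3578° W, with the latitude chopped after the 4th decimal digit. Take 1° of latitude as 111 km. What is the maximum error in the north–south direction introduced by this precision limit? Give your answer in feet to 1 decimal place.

Truncating at 4 decimal places can drop up to a full unit in the last place, so the latitude may be off by as much as 0.0001°.
So the N–S error is at most 0.0001 × 111000 = 11.1 m.
In feet: 11.1 m ÷ 0.3048 ≈ 36.417 ft.

36.4 feet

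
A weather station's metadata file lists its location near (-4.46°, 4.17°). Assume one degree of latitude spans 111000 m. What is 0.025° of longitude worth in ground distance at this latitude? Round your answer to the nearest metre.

2767 metres

0.025° of longitude at 4.46° is 0.025 × 111000 × cos 4.46° ≈ 0.025 × 110664 = 2766.6 m.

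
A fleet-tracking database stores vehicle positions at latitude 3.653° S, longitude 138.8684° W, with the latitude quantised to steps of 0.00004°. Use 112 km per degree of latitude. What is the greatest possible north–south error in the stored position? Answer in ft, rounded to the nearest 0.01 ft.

7.35 ft

With a 0.00004° grid the true value lies within half a step, ±0.00004°/2 = ±2e-05°, of the stored one.
So the N–S error is at most 2e-05 × 112000 = 2.24 m.
Converting: 2.24 m × 3.2808 ft/m ≈ 7.3491 ft.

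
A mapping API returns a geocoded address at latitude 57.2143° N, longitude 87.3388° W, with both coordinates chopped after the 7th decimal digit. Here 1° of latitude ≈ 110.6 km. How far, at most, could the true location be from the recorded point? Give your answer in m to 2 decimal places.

Truncating at 7 decimal places can drop up to a full unit in the last place, so each coordinate may be off by as much as 1e-07°.
N–S: 1e-07° × 110600 m/° = 0.01106 m.
East–west component at 57.2143°: 1e-07° × 110600 × cos 57.2143° ≈ 1e-07 × 59889.7 ≈ 0.00598897 m.
Worst case both components are at the extreme and orthogonal: √(0.01106² + 0.00598897²) ≈ 0.0125774 m.

0.01 m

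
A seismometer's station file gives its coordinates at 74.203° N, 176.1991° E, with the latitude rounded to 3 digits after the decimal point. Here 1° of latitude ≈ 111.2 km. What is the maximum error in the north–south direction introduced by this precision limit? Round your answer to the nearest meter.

Rounding to 3 decimal places leaves the latitude within ±0.0005° of the true value.
Along the meridian that is 0.0005° × 111200 m/° = 55.6 m.

56 meters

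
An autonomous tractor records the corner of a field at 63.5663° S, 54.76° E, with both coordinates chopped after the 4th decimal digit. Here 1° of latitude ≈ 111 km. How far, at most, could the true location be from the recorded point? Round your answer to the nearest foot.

Truncating at 4 decimal places can drop up to a full unit in the last place, so each coordinate may be off by as much as 0.0001°.
N–S: 0.0001° × 111000 m/° = 11.1 m.
East–west component at 63.5663°: 0.0001° × 111000 × cos 63.5663° ≈ 0.0001 × 49413 ≈ 4.9413 m.
The two errors are perpendicular, so the maximum displacement is √(11.1² + 4.9413²) ≈ 12.1502 m.
In feet: 12.1502 m ÷ 0.3048 ≈ 39.863 ft.

40 feet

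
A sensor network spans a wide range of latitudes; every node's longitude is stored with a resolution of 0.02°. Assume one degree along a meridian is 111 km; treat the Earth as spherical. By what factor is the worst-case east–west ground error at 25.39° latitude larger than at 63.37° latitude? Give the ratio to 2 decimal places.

2.02

With a 0.02° grid the true value lies within half a step, ±0.02°/2 = ±0.01°, of the stored one.
At 25.39°: 0.01° × 111000 × cos 25.39° = 0.01 × 111000 × 0.9034 ≈ 1002.8 m.
Error at 63.37° = 0.01° × 111000 × cos 63.37° ≈ 1110 × 0.4482 = 497.53 m.
Ratio: 1002.8 / 497.53 = cos 25.39° / cos 63.37° ≈ 2.0155.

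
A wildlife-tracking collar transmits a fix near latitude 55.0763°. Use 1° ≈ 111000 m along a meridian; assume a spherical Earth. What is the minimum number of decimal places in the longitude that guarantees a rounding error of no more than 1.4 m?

At 55.0763° one degree of longitude covers 111000 × cos 55.0763° ≈ 111000 × 0.5725 ≈ 63545.8 m.
With N decimal places the half-ulp bound is 0.5·10⁻ᴺ°, or 0.5·10⁻ᴺ × 63545.8 m on the ground.
Setting 31772.9 × 10⁻ᴺ ≤ 1.4 gives 10ᴺ ≥ 2.269e+04, i.e. N ≥ 4.36.
N = 4 would give 3.18 m (too coarse); N = 5 gives 0.318 m ≤ 1.4 m.

5 decimal places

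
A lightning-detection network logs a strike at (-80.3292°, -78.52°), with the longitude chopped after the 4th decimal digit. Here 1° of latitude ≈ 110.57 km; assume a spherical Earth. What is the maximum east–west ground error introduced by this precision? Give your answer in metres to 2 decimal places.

Truncating at 4 decimal places can drop up to a full unit in the last place, so the longitude may be off by as much as 0.0001°.
At latitude 80.3292° a degree of longitude spans 110570 m × cos 80.3292° = 110570 × 0.1680 ≈ 18574.3 m.
East–west error: 0.0001° × 18574.3 m/° ≈ 1.85743 m.

1.86 metres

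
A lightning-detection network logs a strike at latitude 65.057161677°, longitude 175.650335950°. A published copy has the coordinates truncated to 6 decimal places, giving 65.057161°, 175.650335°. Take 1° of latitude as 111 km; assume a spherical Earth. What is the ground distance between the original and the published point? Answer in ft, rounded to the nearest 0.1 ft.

The latitude changed by +0.000000677° and the longitude by +0.000000950°.
N–S: 0.000000677° × 111000 m/° = 0.075147 m.
East–west at this latitude: 0.000000950° × 111000 × cos 65.0572° ≈ 0.000000950 × 46810.2 = 0.0444697 m.
Distance: √(0.075147² + 0.0444697²) ≈ 0.0873191 m.
Converting: 0.0873191 m × 3.2808 ft/m ≈ 0.28648 ft.

0.3 ft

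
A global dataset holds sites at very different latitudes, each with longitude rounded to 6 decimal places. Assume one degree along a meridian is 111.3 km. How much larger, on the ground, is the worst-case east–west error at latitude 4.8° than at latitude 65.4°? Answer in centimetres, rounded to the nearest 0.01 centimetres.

3.23 centimetres

Rounding to 6 decimal places leaves the longitude within ±5e-07° of the true value.
At 4.8°: 5e-07° × 111300 × cos 4.8° = 5e-07 × 111300 × 0.9965 ≈ 0.055455 m.
Error at 65.4° = 5e-07° × 111300 × cos 65.4° ≈ 0.05565 × 0.4163 = 0.023166 m.
Difference: 0.055455 − 0.023166 = 0.032289 m.
That is 0.0322888 m = 3.2289 cm.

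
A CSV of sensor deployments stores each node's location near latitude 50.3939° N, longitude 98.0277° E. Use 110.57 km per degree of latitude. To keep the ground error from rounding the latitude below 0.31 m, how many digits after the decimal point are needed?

6 decimal places

One degree of latitude covers 110570 m.
Rounding to N decimal places gives at most 0.5 × 10⁻ᴺ degrees of error, i.e. 0.5 × 10⁻ᴺ × 110570 m.
Setting 55285 × 10⁻ᴺ ≤ 0.31 gives 10ᴺ ≥ 1.783e+05, i.e. N ≥ 5.25.
At 5 places the error can reach 0.553 m, but 6 places keeps it to 0.0553 m.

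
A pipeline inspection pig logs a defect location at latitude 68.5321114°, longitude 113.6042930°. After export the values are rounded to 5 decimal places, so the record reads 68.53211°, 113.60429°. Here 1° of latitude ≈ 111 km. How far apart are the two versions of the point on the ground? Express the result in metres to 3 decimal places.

0.197 metres

The latitude changed by +0.0000014° and the longitude by +0.0000030°.
N–S: 0.0000014° × 111000 m/° = 0.1554 m.
E–W at 68.5321°: 0.0000030° × 111000 × cos 68.5321° = 0.0000030 × 111000 × 0.3660 ≈ 0.121871 m.
Combined displacement = (0.1554² + 0.121871²)^½ ≈ 0.197489 m.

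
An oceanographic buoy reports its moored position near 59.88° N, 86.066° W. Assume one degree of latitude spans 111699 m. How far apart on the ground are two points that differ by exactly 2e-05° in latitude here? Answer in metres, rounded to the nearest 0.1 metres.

2.2 metres

Along a meridian 2e-05° is 2e-05 × 111699 = 2.23398 m.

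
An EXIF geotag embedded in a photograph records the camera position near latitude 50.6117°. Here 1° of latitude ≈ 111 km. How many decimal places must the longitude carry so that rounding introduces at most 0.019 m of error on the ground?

7 decimal places

At 50.6117° one degree of longitude covers 111000 × cos 50.6117° ≈ 111000 × 0.6346 ≈ 70437.6 m.
Rounding to N decimal places gives at most 0.5 × 10⁻ᴺ degrees of error, i.e. 0.5 × 10⁻ᴺ × 70437.6 m.
Need 0.5 × 70437.6 × 10⁻ᴺ ≤ 0.019 → 10⁻ᴺ ≤ 5.395e-07, so N ≥ 6.27.
At 6 places the error can reach 0.0352 m, but 7 places keeps it to 0.00352 m.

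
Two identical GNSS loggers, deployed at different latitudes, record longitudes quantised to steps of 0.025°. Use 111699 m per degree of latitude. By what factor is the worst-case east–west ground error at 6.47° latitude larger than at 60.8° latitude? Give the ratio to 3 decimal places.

2.037

With a 0.025° grid the true value lies within half a step, ±0.025°/2 = ±0.0125°, of the stored one.
At 6.47°: 0.0125° × 111699 × cos 6.47° = 0.0125 × 111699 × 0.9936 ≈ 1387.3 m.
At 60.8°: 0.0125° × 111699 × cos 60.8° = 0.0125 × 111699 × 0.4879 ≈ 681.17 m.
The ratio reduces to cos 6.47° / cos 60.8° = 0.9936/0.4879 ≈ 2.0367.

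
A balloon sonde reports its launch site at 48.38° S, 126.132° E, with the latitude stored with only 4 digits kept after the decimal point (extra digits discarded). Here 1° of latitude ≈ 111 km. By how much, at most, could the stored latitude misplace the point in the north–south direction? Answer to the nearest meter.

Truncating at 4 decimal places can drop up to a full unit in the last place, so the latitude may be off by as much as 0.0001°.
North–south distance: 0.0001° × 111000 m/° = 11.1 m.

11 meters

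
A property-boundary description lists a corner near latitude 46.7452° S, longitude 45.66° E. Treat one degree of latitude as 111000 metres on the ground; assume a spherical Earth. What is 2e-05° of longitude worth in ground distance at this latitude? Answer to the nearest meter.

2e-05° of longitude at 46.7452° is 2e-05 × 111000 × cos 46.7452° ≈ 2e-05 × 76062.1 = 1.52124 m.

2 meters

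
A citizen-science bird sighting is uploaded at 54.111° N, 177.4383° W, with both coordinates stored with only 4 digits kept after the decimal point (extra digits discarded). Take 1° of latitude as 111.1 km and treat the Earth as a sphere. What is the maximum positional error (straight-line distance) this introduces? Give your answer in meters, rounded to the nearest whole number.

13 meters

Truncating at 4 decimal places can drop up to a full unit in the last place, so each coordinate may be off by as much as 0.0001°.
Latitude error → 0.0001 × 111100 = 11.11 m along the meridian.
Longitude error → 0.0001 × 111100 × cos 54.111° = 0.0001 × 111100 × 0.5862 ≈ 6.51287 m.
Worst case both components are at the extreme and orthogonal: √(11.11² + 6.51287²) ≈ 12.8783 m.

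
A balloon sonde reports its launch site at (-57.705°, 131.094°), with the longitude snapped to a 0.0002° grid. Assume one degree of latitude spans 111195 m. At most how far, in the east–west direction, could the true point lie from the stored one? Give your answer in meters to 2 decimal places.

With a 0.0002° grid the true value lies within half a step, ±0.0002°/2 = ±0.0001°, of the stored one.
Parallels shrink by cos φ, so at 57.705° a degree of longitude is 111195 × 0.5343 ≈ 59409.1 m.
So at most 0.0001° × 59409.1 ≈ 5.94091 m east–west.

5.94 meters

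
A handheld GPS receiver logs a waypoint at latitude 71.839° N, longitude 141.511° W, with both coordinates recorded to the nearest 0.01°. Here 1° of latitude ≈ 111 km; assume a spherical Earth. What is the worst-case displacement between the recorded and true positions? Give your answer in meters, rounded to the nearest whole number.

581 meters

Rounding to 2 decimal places leaves each coordinate within ±0.005° of the true value.
Latitude error → 0.005 × 111000 = 555 m along the meridian.
Longitude error → 0.005 × 111000 × cos 71.839° = 0.005 × 111000 × 0.3117 ≈ 172.987 m.
Combining orthogonally: (555² + 172.987²)^½ ≈ 581.334 m.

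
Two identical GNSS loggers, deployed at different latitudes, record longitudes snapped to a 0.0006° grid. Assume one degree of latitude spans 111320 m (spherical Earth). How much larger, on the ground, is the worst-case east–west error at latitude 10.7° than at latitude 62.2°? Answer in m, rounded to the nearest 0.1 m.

With a 0.0006° grid the true value lies within half a step, ±0.0006°/2 = ±0.0003°, of the stored one.
At 10.7°: 0.0003° × 111320 × cos 10.7° = 0.0003 × 111320 × 0.9826 ≈ 32.815 m.
At 62.2°: 0.0003° × 111320 × cos 62.2° = 0.0003 × 111320 × 0.4664 ≈ 15.575 m.
So the lower-latitude error exceeds the higher by 32.815 − 15.575 = 17.24 m.

17.2 m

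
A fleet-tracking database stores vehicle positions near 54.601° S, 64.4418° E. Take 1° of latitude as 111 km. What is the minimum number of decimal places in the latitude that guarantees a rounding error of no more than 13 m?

One degree of latitude covers 111000 m.
N decimal places → at most half a unit in the last place, 0.5 × 10⁻ᴺ° = 111000/2 × 10⁻ᴺ m.
Setting 55500 × 10⁻ᴺ ≤ 13 gives 10ᴺ ≥ 4269, i.e. N ≥ 3.63.
At 3 places the error can reach 55.5 m, but 4 places keeps it to 5.55 m.

4 decimal places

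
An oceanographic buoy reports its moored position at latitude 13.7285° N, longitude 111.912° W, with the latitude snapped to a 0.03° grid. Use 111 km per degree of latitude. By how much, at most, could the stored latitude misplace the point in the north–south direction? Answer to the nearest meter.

1665 meters

With a 0.03° grid the true value lies within half a step, ±0.03°/2 = ±0.015°, of the stored one.
So the N–S error is at most 0.015 × 111000 = 1665 m.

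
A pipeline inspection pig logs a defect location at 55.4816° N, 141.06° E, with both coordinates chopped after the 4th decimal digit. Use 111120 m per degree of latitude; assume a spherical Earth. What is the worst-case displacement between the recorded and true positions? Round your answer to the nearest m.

Truncating at 4 decimal places can drop up to a full unit in the last place, so each coordinate may be off by as much as 0.0001°.
North–south component: 0.0001° × 111120 = 11.112 m.
Longitude error → 0.0001 × 111120 × cos 55.4816° = 0.0001 × 111120 × 0.5667 ≈ 6.29685 m.
Worst case both components are at the extreme and orthogonal: √(11.112² + 6.29685²) ≈ 12.7721 m.

13 m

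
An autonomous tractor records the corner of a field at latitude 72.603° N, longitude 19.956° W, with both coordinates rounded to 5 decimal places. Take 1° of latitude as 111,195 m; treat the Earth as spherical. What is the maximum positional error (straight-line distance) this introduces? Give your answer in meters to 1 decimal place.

Rounding to 5 decimal places leaves each coordinate within ±5e-06° of the true value.
North–south component: 5e-06° × 111195 = 0.555975 m.
East–west component at 72.603°: 5e-06° × 111195 × cos 72.603° ≈ 5e-06 × 33246.3 ≈ 0.166231 m.
The two errors are perpendicular, so the maximum displacement is √(0.555975² + 0.166231²) ≈ 0.580294 m.

0.6 meters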